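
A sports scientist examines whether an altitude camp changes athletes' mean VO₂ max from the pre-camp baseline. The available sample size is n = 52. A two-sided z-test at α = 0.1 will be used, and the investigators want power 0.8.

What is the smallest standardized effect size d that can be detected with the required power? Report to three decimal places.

Required noncentrality: δ = z_{0.05} + z_{0.20} = 1.645 + 0.842 = 2.486.
(Lower-tail contribution to power is negligible for δ > 0.)
δ = d·√n ⇒ d = δ/√n = 2.486/√52 = 0.3448.

d ≈ 0.345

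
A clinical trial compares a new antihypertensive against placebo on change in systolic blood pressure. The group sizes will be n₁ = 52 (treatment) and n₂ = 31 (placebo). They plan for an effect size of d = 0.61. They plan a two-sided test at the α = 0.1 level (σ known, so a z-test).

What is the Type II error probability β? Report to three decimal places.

β ≈ 0.148

Noncentrality parameter: δ = d / √(1/n₁ + 1/n₂) = 0.61 / √(1/52 + 1/31) = 2.6883
Critical value for a two-sided test at α = 0.1: z_{α/2} = 1.645.
Power = Φ(δ − 1.645) + Φ(−δ − 1.645) = Φ(1.043) + Φ(-4.333) = 0.8516 + 0.0000 = 0.8516.
Type II error: β = 1 − power = 1 − 0.8516 = 0.1484.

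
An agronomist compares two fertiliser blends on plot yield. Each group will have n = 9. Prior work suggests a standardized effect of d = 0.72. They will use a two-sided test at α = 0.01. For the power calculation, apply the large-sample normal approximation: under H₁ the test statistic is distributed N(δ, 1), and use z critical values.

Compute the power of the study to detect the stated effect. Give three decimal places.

Noncentrality parameter: δ = d·√(n/2) = 0.72 × √(9/2) = 1.5274
Critical value for a two-sided test at α = 0.01: z_{α/2} = 2.576.
Power = Φ(δ − 2.576) + Φ(−δ − 2.576) = Φ(-1.048) + Φ(-4.103) = 0.1472 + 0.0000 = 0.1472.

Power ≈ 0.147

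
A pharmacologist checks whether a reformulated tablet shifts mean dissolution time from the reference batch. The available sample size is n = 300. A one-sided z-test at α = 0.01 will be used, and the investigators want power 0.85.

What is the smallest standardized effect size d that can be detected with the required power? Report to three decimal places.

d ≈ 0.194

Need Φ(δ − 2.326) = 0.85, so δ = 2.326 + 1.036 = 3.363.
δ = d·√n ⇒ d = δ/√n = 3.363/√300 = 0.1942.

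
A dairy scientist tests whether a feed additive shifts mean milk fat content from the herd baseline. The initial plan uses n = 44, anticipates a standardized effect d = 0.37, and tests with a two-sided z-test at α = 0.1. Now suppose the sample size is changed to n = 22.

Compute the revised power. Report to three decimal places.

Power ≈ 0.536

With n = 22: δ = d·√n = 0.37 × √22 = 1.7355. Critical value z_{0.05} = 1.645.
Revised power = Φ(δ − 1.645) + Φ(−δ − 1.645) = Φ(0.091) + Φ(-3.380) = 0.5361 + 0.0004 = 0.5365.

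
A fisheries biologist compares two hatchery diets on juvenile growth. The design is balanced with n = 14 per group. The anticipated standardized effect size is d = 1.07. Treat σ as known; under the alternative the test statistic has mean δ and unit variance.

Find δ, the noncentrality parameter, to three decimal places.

The noncentrality parameter scales effect size by the design's sample-size factor: δ = d·√(n/2) = 1.07 × √(14/2) = 2.8310

δ ≈ 2.831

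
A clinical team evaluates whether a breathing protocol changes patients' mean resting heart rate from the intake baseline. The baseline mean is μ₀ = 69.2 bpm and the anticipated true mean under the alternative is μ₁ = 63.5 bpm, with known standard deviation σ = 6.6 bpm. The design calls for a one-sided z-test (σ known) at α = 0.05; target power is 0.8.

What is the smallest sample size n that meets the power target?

n = 9

Standardized effect: d = |μ₁ − μ₀| / σ = |63.5 − 69.2| / 6.6 = 0.8636
Set Φ(δ − 1.645) = 0.8; then δ − 1.645 = Φ⁻¹(0.8) = 0.842, giving δ = 2.486.
δ = d·√n ⇒ n = (δ/d)² = (2.486 / 0.8636)² = 8.29.
Round up to the next whole unit.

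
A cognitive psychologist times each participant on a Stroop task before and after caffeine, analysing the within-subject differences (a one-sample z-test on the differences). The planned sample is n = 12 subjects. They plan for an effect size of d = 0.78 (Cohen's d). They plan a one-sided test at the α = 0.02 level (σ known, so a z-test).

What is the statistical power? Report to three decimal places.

Noncentrality parameter: δ = d·√n = 0.78 × √12 = 2.7020
Critical value for a one-sided test at α = 0.02: z_α = 2.054.
Power = P(Z > 2.054 − δ) = Φ(0.648) = 0.7416.

Power ≈ 0.742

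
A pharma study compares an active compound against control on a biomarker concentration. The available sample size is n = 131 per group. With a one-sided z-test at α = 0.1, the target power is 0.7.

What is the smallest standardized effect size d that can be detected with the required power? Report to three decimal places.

Required noncentrality: δ = z_{0.1} + z_{0.30} = 1.282 + 0.524 = 1.806.
δ = d·√(n/2) ⇒ d = δ/√(n/2) = 1.806/√(131/2) = 0.2231.

d ≈ 0.223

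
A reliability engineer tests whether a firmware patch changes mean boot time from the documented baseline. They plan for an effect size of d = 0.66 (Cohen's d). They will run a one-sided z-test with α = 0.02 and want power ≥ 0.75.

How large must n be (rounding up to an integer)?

n = 18

Set Φ(δ − 2.054) = 0.75; then δ − 2.054 = Φ⁻¹(0.75) = 0.674, giving δ = 2.728.
δ = d·√n ⇒ n = (δ/d)² = (2.728 / 0.66)² = 17.09.
Rounding up, n = 18.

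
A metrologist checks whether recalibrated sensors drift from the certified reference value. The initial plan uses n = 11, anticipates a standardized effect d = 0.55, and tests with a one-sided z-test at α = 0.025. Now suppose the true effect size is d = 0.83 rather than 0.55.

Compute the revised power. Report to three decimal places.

With d = 0.83: δ = d·√n = 0.83 × √11 = 2.7528. Critical value z_{0.025} = 1.960.
Revised power = Φ(δ − 1.960) = Φ(0.793) = 0.7861.

Power ≈ 0.786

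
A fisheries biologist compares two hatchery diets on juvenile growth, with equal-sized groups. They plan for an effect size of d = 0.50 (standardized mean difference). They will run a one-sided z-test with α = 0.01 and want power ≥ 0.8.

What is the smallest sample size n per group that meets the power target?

Set Φ(δ − 2.326) = 0.8; then δ − 2.326 = Φ⁻¹(0.8) = 0.842, giving δ = 3.168.
δ = d·√(n/2) ⇒ n = 2(δ/d)² = 2 × (3.168 / 0.50)² = 80.29.
Rounding up, n = 81 per group.

n = 81 per group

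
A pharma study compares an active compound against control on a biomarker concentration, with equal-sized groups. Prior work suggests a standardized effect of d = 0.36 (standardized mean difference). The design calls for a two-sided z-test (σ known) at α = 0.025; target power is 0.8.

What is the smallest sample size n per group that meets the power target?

n = 147 per group

Set Φ(δ − 2.241) = 0.8; then δ − 2.241 = Φ⁻¹(0.8) = 0.842, giving δ = 3.083.
(The Φ(−δ − z_{α/2}) term is vanishingly small for δ > 0 and is dropped in the standard sample-size formula.)
δ = d·√(n/2) ⇒ n = 2(δ/d)² = 2 × (3.083 / 0.36)² = 146.68.
Rounding up, n = 147 per group.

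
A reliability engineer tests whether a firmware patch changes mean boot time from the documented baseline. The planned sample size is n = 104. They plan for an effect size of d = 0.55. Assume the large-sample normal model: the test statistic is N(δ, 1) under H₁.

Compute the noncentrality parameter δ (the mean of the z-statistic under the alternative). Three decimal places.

The noncentrality parameter scales effect size by the design's sample-size factor: δ = d·√n = 0.55 × √104 = 5.6089

δ ≈ 5.609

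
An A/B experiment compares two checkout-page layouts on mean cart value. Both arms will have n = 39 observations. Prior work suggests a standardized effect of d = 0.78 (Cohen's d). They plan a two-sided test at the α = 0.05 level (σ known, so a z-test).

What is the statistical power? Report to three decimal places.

Noncentrality parameter: δ = d·√(n/2) = 0.78 × √(39/2) = 3.4444
Two-sided α = 0.05 → critical value z_{0.025} = 1.960.
Power = Φ(δ − 1.960) + Φ(−δ − 1.960) = Φ(1.484) + Φ(-5.404) = 0.9312 + 0.0000 = 0.9312.

Power ≈ 0.931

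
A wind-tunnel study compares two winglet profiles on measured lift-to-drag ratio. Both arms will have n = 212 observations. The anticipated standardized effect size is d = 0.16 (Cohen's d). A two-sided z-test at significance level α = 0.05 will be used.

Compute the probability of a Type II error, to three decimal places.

β ≈ 0.623

Noncentrality parameter: δ = d·√(n/2) = 0.16 × √(212/2) = 1.6473
Two-sided α = 0.05 → critical value z_{0.025} = 1.960.
Power = Φ(δ − 1.960) + Φ(−δ − 1.960) = Φ(-0.313) + Φ(-3.607) = 0.3773 + 0.0002 = 0.3774.
Type II error: β = 1 − power = 1 − 0.3774 = 0.6226.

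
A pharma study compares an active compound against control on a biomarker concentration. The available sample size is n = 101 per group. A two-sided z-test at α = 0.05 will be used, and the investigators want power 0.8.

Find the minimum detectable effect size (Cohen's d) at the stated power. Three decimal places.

d ≈ 0.394

Need Φ(δ − 1.960) = 0.8, so δ = 1.960 + 0.842 = 2.802.
(Lower-tail contribution to power is negligible for δ > 0.)
δ = d·√(n/2) ⇒ d = δ/√(n/2) = 2.802/√(101/2) = 0.3942.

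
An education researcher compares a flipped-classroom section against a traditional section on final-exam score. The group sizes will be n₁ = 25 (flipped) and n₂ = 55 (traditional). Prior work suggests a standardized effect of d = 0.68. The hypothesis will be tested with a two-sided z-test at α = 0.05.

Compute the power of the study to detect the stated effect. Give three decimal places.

Power ≈ 0.805

Noncentrality parameter: λ = d / √(1/n₁ + 1/n₂) = 0.68 / √(1/25 + 1/55) = 2.8191
Critical value for a two-sided test at α = 0.05: z_{α/2} = 1.960.
Power = Φ(λ − 1.960) + Φ(−λ − 1.960) = Φ(0.859) + Φ(-4.779) = 0.8049 + 0.0000 = 0.8049.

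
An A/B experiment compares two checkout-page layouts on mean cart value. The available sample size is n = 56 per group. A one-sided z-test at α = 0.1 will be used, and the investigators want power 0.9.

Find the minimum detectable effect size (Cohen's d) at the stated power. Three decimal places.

Need Φ(δ − 1.282) = 0.9, so δ = 1.282 + 1.282 = 2.563.
δ = d·√(n/2) ⇒ d = δ/√(n/2) = 2.563/√(56/2) = 0.4844.

d ≈ 0.484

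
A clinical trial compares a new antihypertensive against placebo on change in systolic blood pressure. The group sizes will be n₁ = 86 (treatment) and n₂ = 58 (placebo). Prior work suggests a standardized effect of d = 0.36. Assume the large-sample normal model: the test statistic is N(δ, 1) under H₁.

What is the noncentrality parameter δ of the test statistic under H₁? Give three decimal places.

The noncentrality parameter scales effect size by the design's sample-size factor: δ = d / √(1/n₁ + 1/n₂) = 0.36 / √(1/86 + 1/58) = 2.1188

δ ≈ 2.119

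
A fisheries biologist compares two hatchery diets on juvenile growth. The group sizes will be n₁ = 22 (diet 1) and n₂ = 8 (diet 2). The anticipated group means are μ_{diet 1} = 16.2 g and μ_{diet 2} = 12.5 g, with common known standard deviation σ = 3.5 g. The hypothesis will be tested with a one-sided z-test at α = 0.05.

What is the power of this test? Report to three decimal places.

Standardized effect: d = |μ_{diet 1} − μ_{diet 2}| / σ = |16.2 − 12.5| / 3.5 = 1.0571
Noncentrality parameter: δ = d / √(1/n₁ + 1/n₂) = 1.0571 / √(1/22 + 1/8) = 2.5605
One-sided α = 0.05 → critical value z_{0.05} = 1.645.
Power = P(Z > 1.645 − δ) = Φ(0.916) = 0.8201.

Power ≈ 0.820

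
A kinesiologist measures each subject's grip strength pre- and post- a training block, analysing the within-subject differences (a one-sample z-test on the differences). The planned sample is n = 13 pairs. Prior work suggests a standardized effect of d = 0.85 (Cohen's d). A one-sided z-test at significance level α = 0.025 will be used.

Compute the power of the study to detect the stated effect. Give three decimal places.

Power ≈ 0.865

Noncentrality parameter: δ = d·√n = 0.85 × √13 = 3.0647
One-sided α = 0.025 → critical value z_{0.025} = 1.960.
Power = P(Z > 1.960 − δ) = Φ(1.105) = 0.8654.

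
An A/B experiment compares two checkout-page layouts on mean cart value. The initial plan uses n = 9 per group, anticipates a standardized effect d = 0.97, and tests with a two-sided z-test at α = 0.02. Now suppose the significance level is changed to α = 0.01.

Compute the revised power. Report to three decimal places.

Power ≈ 0.302

δ = d·√(n/2) = 0.97 × √(9/2) = 2.0577 (unchanged). New critical value: z_{0.005} = 2.576.
Revised power = Φ(δ − 2.576) + Φ(−δ − 2.576) = Φ(-0.518) + Φ(-4.634) = 0.3022 + 0.0000 = 0.3022.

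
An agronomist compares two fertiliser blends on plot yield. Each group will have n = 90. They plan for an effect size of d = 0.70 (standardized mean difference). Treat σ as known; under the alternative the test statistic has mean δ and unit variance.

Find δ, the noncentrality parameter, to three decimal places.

δ ≈ 4.696

The noncentrality parameter scales effect size by the design's sample-size factor: δ = d·√(n/2) = 0.70 × √(90/2) = 4.6957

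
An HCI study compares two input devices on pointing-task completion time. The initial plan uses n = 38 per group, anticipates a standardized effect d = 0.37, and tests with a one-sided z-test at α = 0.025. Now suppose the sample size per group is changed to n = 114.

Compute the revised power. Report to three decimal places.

Power ≈ 0.798

With n = 114 per group: δ = d·√(n/2) = 0.37 × √(114/2) = 2.7934. Critical value z_{0.025} = 1.960.
Revised power = Φ(δ − 1.960) = Φ(0.833) = 0.7977.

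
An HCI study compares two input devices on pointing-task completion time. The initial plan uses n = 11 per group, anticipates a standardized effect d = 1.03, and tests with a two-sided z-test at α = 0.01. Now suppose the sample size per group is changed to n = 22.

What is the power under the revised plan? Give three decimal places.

With n = 22 per group: δ = d·√(n/2) = 1.03 × √(22/2) = 3.4161. Critical value z_{0.005} = 2.576.
Revised power = Φ(δ − 2.576) + Φ(−δ − 2.576) = Φ(0.840) + Φ(-5.992) = 0.7996 + 0.0000 = 0.7996.

Power ≈ 0.800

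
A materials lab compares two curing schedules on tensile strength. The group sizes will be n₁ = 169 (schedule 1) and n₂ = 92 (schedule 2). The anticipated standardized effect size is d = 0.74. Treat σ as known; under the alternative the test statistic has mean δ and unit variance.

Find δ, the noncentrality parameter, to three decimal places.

δ = d / √(1/n₁ + 1/n₂) = 0.74 / √(1/169 + 1/92) = 5.7115

δ ≈ 5.711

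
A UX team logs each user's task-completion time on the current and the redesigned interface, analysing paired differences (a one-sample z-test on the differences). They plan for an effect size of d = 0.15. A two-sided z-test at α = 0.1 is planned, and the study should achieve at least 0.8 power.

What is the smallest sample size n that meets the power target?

For power 0.8 need Φ(δ − z_{0.05}) = 0.8, so δ = z_{0.05} + z_{0.20} = 1.645 + 0.842 = 2.486.
(For δ > 0 the lower-tail rejection region contributes negligibly to power, so the one-term inversion is standard.)
δ = d·√n ⇒ n = (δ/d)² = (2.486 / 0.15)² = 274.78.
Rounding up, n = 275.

n = 275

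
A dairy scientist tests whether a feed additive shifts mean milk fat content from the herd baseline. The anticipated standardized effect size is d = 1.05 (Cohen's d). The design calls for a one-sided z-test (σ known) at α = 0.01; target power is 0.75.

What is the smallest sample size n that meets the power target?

For power 0.75 need Φ(δ − z_{0.01}) = 0.75, so δ = z_{0.01} + z_{0.25} = 2.326 + 0.674 = 3.001.
δ = d·√n ⇒ n = (δ/d)² = (3.001 / 1.05)² = 8.17.
Rounding up, n = 9.

n = 9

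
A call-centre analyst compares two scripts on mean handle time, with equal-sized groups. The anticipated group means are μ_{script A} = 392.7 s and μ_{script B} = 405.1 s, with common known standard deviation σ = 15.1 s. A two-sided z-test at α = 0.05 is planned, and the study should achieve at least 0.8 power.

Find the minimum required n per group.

Standardized effect: d = |μ_{script A} − μ_{script B}| / σ = |392.7 − 405.1| / 15.1 = 0.8212
For power 0.8 need Φ(δ − z_{0.025}) = 0.8, so δ = z_{0.025} + z_{0.20} = 1.960 + 0.842 = 2.802.
(The Φ(−δ − z_{α/2}) term is vanishingly small for δ > 0 and is dropped in the standard sample-size formula.)
δ = d·√(n/2) ⇒ n = 2(δ/d)² = 2 × (2.802 / 0.8212)² = 23.28.
Rounding up, n = 24 per group.

n = 24 per group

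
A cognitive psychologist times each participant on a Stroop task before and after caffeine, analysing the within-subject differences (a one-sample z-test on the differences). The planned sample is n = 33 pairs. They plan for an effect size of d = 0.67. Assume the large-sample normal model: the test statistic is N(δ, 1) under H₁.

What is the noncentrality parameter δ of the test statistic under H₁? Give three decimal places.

δ ≈ 3.849

The noncentrality parameter scales effect size by the design's sample-size factor: δ = d·√n = 0.67 × √33 = 3.8489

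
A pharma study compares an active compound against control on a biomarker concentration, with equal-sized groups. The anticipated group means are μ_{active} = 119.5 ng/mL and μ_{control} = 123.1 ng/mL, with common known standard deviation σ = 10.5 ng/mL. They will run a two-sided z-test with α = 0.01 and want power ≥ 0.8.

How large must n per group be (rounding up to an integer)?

n = 199 per group

Standardized effect: d = |μ_{active} − μ_{control}| / σ = |119.5 − 123.1| / 10.5 = 0.3429
For power 0.8 need Φ(δ − z_{0.005}) = 0.8, so δ = z_{0.005} + z_{0.20} = 2.576 + 0.842 = 3.417.
(Ignoring the negligible lower-tail rejection probability gives the usual closed-form inversion.)
δ = d·√(n/2) ⇒ n = 2(δ/d)² = 2 × (3.417 / 0.3429)² = 198.70.
Round up to the next whole unit.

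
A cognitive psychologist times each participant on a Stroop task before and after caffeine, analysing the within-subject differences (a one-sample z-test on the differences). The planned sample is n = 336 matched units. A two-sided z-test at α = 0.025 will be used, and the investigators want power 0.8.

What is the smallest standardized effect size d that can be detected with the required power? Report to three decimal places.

d ≈ 0.168

Required noncentrality: δ = z_{0.0125} + z_{0.20} = 2.241 + 0.842 = 3.083.
(The second rejection-region term Φ(−δ − z_{α/2}) is negligible and dropped.)
δ = d·√n ⇒ d = δ/√n = 3.083/√336 = 0.1682.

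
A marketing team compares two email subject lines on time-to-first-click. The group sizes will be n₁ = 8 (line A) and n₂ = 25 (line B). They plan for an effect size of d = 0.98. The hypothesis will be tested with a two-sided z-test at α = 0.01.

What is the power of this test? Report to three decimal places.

Noncentrality parameter: δ = d / √(1/n₁ + 1/n₂) = 0.98 / √(1/8 + 1/25) = 2.4126
Two-sided α = 0.01 → critical value z_{0.005} = 2.576.
Power = Φ(δ − 2.576) + Φ(−δ − 2.576) = Φ(-0.163) + Φ(-4.988) = 0.4352 + 0.0000 = 0.4352.

Power ≈ 0.435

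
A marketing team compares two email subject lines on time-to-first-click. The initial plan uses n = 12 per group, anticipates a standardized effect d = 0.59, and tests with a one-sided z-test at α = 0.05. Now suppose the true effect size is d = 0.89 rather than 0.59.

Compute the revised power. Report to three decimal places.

Power ≈ 0.704

With d = 0.89: δ = d·√(n/2) = 0.89 × √(12/2) = 2.1800. Critical value z_{0.05} = 1.645.
Revised power = Φ(δ − 1.645) = Φ(0.535) = 0.7037.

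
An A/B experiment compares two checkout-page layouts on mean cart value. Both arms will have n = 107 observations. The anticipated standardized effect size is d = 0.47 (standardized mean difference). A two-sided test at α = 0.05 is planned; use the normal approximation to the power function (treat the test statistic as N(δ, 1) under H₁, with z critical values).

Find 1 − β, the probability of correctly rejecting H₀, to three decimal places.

Noncentrality parameter: δ = d·√(n/2) = 0.47 × √(107/2) = 3.4378
Critical value for a two-sided test at α = 0.05: z_{α/2} = 1.960.
Power = Φ(δ − 1.960) + Φ(−δ − 1.960) = Φ(1.478) + Φ(-5.398) = 0.9303 + 0.0000 = 0.9303.

Power ≈ 0.930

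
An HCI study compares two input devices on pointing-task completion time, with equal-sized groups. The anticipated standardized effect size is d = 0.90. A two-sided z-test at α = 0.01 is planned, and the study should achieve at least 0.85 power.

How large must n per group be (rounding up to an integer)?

For power 0.85 need Φ(δ − z_{0.005}) = 0.85, so δ = z_{0.005} + z_{0.15} = 2.576 + 1.036 = 3.612.
(For δ > 0 the lower-tail rejection region contributes negligibly to power, so the one-term inversion is standard.)
δ = d·√(n/2) ⇒ n = 2(δ/d)² = 2 × (3.612 / 0.90)² = 32.22.
Round up to the next whole unit.

n = 33 per group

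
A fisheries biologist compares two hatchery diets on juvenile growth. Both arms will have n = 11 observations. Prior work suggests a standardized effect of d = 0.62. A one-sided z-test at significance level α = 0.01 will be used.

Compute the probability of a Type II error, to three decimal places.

β ≈ 0.808

Noncentrality parameter: δ = d·√(n/2) = 0.62 × √(11/2) = 1.4540
One-sided α = 0.01 → critical value z_{0.01} = 2.326.
Power = P(Z > 2.326 − δ) = Φ(-0.872) = 0.1915.
Type II error: β = 1 − power = 1 − 0.1915 = 0.8085.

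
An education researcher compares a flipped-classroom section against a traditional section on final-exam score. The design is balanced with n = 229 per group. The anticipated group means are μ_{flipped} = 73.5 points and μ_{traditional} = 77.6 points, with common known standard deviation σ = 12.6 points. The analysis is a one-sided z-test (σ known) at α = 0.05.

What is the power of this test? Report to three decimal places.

Standardized effect: d = |μ_{flipped} − μ_{traditional}| / σ = |73.5 − 77.6| / 12.6 = 0.3254
Noncentrality parameter: δ = d·√(n/2) = 0.3254 × √(229/2) = 3.4819
One-sided α = 0.05 → critical value z_{0.05} = 1.645.
Power = Φ(δ − 1.645) = Φ(1.837) = 0.9669.

Power ≈ 0.967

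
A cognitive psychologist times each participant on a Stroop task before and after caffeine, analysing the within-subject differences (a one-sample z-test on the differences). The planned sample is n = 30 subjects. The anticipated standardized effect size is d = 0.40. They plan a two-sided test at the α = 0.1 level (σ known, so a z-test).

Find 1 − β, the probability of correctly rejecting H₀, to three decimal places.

Noncentrality parameter: δ = d·√n = 0.40 × √30 = 2.1909
Critical value for a two-sided test at α = 0.1: z_{α/2} = 1.645.
Power = Φ(δ − 1.645) + Φ(−δ − 1.645) = Φ(0.546) + Φ(-3.836) = 0.7075 + 0.0001 = 0.7075.

Power ≈ 0.708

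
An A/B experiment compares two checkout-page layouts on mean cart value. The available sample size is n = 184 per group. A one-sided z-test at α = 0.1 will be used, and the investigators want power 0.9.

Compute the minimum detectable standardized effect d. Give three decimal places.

d ≈ 0.267

Need Φ(δ − 1.282) = 0.9, so δ = 1.282 + 1.282 = 2.563.
δ = d·√(n/2) ⇒ d = δ/√(n/2) = 2.563/√(184/2) = 0.2672.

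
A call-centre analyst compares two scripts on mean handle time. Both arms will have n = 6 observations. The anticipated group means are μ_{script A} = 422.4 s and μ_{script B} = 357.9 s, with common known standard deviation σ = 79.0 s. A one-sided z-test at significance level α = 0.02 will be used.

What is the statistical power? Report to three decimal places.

Standardized effect: d = |μ_{script A} − μ_{script B}| / σ = |422.4 − 357.9| / 79.0 = 0.8165
Noncentrality parameter: δ = d·√(n/2) = 0.8165 × √(6/2) = 1.4141
One-sided α = 0.02 → critical value z_{0.02} = 2.054.
Power = Φ(δ − 2.054) = Φ(-0.640) = 0.2612.

Power ≈ 0.261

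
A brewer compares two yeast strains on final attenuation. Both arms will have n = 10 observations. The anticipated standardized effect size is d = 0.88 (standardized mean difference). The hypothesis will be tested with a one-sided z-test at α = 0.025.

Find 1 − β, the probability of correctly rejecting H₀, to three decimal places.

Power ≈ 0.503

Noncentrality parameter: λ = d·√(n/2) = 0.88 × √(10/2) = 1.9677
Critical value for a one-sided test at α = 0.025: z_α = 1.960.
Power = Φ(λ − 1.960) = Φ(0.008) = 0.5031.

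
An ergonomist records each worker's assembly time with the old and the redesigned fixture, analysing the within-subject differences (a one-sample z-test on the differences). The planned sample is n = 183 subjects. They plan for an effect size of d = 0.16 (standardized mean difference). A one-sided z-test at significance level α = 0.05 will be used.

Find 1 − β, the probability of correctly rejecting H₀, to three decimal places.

Power ≈ 0.698

Noncentrality parameter: λ = d·√n = 0.16 × √183 = 2.1644
One-sided α = 0.05 → critical value z_{0.05} = 1.645.
Power = P(Z > 1.645 − λ) = Φ(0.520) = 0.6983.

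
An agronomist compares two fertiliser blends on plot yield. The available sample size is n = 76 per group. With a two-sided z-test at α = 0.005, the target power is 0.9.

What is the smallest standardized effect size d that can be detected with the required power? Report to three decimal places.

d ≈ 0.663

Need Φ(δ − 2.807) = 0.9, so δ = 2.807 + 1.282 = 4.089.
(Lower-tail contribution to power is negligible for δ > 0.)
δ = d·√(n/2) ⇒ d = δ/√(n/2) = 4.089/√(76/2) = 0.6633.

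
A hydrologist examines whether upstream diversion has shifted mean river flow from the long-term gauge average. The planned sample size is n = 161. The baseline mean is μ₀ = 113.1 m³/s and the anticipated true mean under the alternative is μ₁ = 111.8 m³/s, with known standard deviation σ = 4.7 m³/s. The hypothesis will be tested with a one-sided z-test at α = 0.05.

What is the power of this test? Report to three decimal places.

Power ≈ 0.969

Standardized effect: d = |μ₁ − μ₀| / σ = |111.8 − 113.1| / 4.7 = 0.2766
Noncentrality parameter: δ = d·√n = 0.2766 × √161 = 3.5096
One-sided α = 0.05 → critical value z_{0.05} = 1.645.
Power = Φ(δ − 1.645) = Φ(1.865) = 0.9689.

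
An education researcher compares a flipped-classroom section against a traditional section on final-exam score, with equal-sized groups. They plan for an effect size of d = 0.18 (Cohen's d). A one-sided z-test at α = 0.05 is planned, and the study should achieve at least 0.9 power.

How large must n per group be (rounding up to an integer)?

For power 0.9 need Φ(δ − z_{0.05}) = 0.9, so δ = z_{0.05} + z_{0.10} = 1.645 + 1.282 = 2.926.
δ = d·√(n/2) ⇒ n = 2(δ/d)² = 2 × (2.926 / 0.18)² = 528.63.
Rounding up, n = 529 per group.

n = 529 per group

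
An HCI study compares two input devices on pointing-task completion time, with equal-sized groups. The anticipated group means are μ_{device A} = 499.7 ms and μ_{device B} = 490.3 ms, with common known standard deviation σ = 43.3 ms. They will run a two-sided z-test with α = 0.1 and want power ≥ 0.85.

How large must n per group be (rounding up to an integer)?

n = 306 per group

Standardized effect: d = |μ_{device A} − μ_{device B}| / σ = |499.7 − 490.3| / 43.3 = 0.2171
For power 0.85 need Φ(δ − z_{0.05}) = 0.85, so δ = z_{0.05} + z_{0.15} = 1.645 + 1.036 = 2.681.
(For δ > 0 the lower-tail rejection region contributes negligibly to power, so the one-term inversion is standard.)
δ = d·√(n/2) ⇒ n = 2(δ/d)² = 2 × (2.681 / 0.2171)² = 305.10.
Rounding up, n = 306 per group.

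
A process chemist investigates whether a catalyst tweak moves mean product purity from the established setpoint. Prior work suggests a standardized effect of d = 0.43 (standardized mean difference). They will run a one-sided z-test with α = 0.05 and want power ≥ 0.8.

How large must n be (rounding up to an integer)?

For power 0.8 need Φ(δ − z_{0.05}) = 0.8, so δ = z_{0.05} + z_{0.20} = 1.645 + 0.842 = 2.486.
δ = d·√n ⇒ n = (δ/d)² = (2.486 / 0.43)² = 33.44.
Round up to the next whole unit.

n = 34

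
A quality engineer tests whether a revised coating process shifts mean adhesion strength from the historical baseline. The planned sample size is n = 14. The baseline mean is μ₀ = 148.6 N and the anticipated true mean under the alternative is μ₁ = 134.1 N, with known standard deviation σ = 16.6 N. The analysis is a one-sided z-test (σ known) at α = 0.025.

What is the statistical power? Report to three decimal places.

Power ≈ 0.905

Standardized effect: d = |μ₁ − μ₀| / σ = |134.1 − 148.6| / 16.6 = 0.8735
Noncentrality parameter: δ = d·√n = 0.8735 × √14 = 3.2683
Critical value for a one-sided test at α = 0.025: z_α = 1.960.
Power = Φ(δ − 1.960) = Φ(1.308) = 0.9046.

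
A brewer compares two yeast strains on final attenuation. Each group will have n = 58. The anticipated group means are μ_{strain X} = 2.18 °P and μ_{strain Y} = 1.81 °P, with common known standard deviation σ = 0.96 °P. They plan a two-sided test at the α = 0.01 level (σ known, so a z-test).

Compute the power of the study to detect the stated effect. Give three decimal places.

Power ≈ 0.308

Standardized effect: d = |μ_{strain X} − μ_{strain Y}| / σ = |2.18 − 1.81| / 0.96 = 0.3854
Noncentrality parameter: δ = d·√(n/2) = 0.3854 × √(58/2) = 2.0755
Two-sided α = 0.01 → critical value z_{0.005} = 2.576.
Power = Φ(δ − 2.576) + Φ(−δ − 2.576) = Φ(-0.500) + Φ(-4.651) = 0.3084 + 0.0000 = 0.3084.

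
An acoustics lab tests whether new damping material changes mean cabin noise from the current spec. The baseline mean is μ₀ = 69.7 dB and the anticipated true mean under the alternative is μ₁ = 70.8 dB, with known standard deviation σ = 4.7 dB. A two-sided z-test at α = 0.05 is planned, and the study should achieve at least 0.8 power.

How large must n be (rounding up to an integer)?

n = 144

Standardized effect: d = |μ₁ − μ₀| / σ = |70.8 − 69.7| / 4.7 = 0.2340
Set Φ(δ − 1.960) = 0.8; then δ − 1.960 = Φ⁻¹(0.8) = 0.842, giving δ = 2.802.
(The Φ(−δ − z_{α/2}) term is vanishingly small for δ > 0 and is dropped in the standard sample-size formula.)
δ = d·√n ⇒ n = (δ/d)² = (2.802 / 0.2340)² = 143.29.
Rounding up, n = 144.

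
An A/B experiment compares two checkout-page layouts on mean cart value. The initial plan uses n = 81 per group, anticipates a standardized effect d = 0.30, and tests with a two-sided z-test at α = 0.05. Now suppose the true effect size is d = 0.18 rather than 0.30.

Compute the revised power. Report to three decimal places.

With d = 0.18: δ = d·√(n/2) = 0.18 × √(81/2) = 1.1455. Critical value z_{0.025} = 1.960.
Revised power = Φ(δ − 1.960) + Φ(−δ − 1.960) = Φ(-0.814) + Φ(-3.105) = 0.2077 + 0.0009 = 0.2086.

Power ≈ 0.209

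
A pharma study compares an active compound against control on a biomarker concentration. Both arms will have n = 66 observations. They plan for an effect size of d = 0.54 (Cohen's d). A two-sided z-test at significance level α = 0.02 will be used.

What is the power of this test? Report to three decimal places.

Power ≈ 0.781

Noncentrality parameter: δ = d·√(n/2) = 0.54 × √(66/2) = 3.1021
Two-sided α = 0.02 → critical value z_{0.01} = 2.326.
Power = Φ(δ − 2.326) + Φ(−δ − 2.326) = Φ(0.776) + Φ(-5.428) = 0.7810 + 0.0000 = 0.7810.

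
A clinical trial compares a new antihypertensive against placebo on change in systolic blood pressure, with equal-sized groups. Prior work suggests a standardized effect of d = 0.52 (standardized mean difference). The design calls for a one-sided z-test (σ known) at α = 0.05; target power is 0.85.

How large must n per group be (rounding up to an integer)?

Set Φ(δ − 1.645) = 0.85; then δ − 1.645 = Φ⁻¹(0.85) = 1.036, giving δ = 2.681.
δ = d·√(n/2) ⇒ n = 2(δ/d)² = 2 × (2.681 / 0.52)² = 53.18.
Rounding up, n = 54 per group.

n = 54 per group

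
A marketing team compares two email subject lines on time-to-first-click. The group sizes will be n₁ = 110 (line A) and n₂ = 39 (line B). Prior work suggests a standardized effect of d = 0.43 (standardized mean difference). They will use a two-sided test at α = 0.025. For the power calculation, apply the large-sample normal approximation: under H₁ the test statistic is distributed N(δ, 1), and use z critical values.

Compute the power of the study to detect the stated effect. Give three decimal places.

Noncentrality parameter: δ = d / √(1/n₁ + 1/n₂) = 0.43 / √(1/110 + 1/39) = 2.3073
Two-sided α = 0.025 → critical value z_{0.0125} = 2.241.
Power = Φ(δ − 2.241) + Φ(−δ − 2.241) = Φ(0.066) + Φ(-4.549) = 0.5263 + 0.0000 = 0.5263.

Power ≈ 0.526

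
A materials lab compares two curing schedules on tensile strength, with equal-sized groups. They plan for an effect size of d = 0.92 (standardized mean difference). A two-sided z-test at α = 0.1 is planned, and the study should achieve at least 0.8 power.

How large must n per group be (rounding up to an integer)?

Set Φ(δ − 1.645) = 0.8; then δ − 1.645 = Φ⁻¹(0.8) = 0.842, giving δ = 2.486.
(Ignoring the negligible lower-tail rejection probability gives the usual closed-form inversion.)
δ = d·√(n/2) ⇒ n = 2(δ/d)² = 2 × (2.486 / 0.92)² = 14.61.
Rounding up, n = 15 per group.

n = 15 per group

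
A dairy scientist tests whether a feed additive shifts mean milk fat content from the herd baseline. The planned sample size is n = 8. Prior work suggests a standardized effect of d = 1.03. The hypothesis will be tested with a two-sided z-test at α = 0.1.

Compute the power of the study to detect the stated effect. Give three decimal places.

Noncentrality parameter: δ = d·√n = 1.03 × √8 = 2.9133
Critical value for a two-sided test at α = 0.1: z_{α/2} = 1.645.
Power = Φ(δ − 1.645) + Φ(−δ − 1.645) = Φ(1.268) + Φ(-4.558) = 0.8977 + 0.0000 = 0.8977.

Power ≈ 0.898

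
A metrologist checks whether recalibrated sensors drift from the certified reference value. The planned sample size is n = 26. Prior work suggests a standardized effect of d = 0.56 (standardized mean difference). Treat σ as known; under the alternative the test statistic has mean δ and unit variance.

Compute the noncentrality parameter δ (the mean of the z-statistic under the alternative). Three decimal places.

δ ≈ 2.855

δ = d·√n = 0.56 × √26 = 2.8555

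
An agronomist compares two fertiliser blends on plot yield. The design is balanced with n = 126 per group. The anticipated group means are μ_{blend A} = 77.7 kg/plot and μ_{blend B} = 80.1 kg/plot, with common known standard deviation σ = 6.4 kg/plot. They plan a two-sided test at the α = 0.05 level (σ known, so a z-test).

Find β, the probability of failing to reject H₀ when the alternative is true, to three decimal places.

Standardized effect: d = |μ_{blend A} − μ_{blend B}| / σ = |77.7 − 80.1| / 6.4 = 0.3750
Noncentrality parameter: δ = d·√(n/2) = 0.3750 × √(126/2) = 2.9765
Two-sided α = 0.05 → critical value z_{0.025} = 1.960.
Power = Φ(δ − 1.960) + Φ(−δ − 1.960) = Φ(1.017) + Φ(-4.936) = 0.8453 + 0.0000 = 0.8453.
Type II error: β = 1 − power = 1 − 0.8453 = 0.1547.

β ≈ 0.155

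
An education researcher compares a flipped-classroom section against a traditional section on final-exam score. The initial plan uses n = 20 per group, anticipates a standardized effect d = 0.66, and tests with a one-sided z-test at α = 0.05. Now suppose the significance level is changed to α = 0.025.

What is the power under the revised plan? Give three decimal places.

δ = d·√(n/2) = 0.66 × √(20/2) = 2.0871 (unchanged). New critical value: z_{0.025} = 1.960.
Revised power = Φ(δ − 1.960) = Φ(0.127) = 0.5506.

Power ≈ 0.551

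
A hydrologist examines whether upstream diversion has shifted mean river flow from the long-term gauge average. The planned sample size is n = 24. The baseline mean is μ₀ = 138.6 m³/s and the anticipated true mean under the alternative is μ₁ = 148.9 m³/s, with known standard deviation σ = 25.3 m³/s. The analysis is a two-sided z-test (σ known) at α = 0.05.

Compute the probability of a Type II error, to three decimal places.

Standardized effect: d = |μ₁ − μ₀| / σ = |148.9 − 138.6| / 25.3 = 0.4071
Noncentrality parameter: δ = d·√n = 0.4071 × √24 = 1.9944
Two-sided α = 0.05 → critical value z_{0.025} = 1.960.
Power = Φ(δ − 1.960) + Φ(−δ − 1.960) = Φ(0.034) + Φ(-3.954) = 0.5138 + 0.0000 = 0.5138.
Type II error: β = 1 − power = 1 − 0.5138 = 0.4862.

β ≈ 0.486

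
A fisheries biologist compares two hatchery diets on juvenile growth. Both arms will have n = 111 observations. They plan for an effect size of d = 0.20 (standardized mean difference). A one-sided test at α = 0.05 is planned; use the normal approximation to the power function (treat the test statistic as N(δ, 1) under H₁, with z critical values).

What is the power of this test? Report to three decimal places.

Noncentrality parameter: δ = d·√(n/2) = 0.20 × √(111/2) = 1.4900
Critical value for a one-sided test at α = 0.05: z_α = 1.645.
Power = Φ(δ − 1.645) = Φ(-0.155) = 0.4385.

Power ≈ 0.438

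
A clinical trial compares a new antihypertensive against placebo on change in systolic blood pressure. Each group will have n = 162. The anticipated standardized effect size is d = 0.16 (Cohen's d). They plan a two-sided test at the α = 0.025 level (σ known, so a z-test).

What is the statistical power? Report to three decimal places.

Power ≈ 0.212

Noncentrality parameter: δ = d·√(n/2) = 0.16 × √(162/2) = 1.4400
Two-sided α = 0.025 → critical value z_{0.0125} = 2.241.
Power = Φ(δ − 2.241) + Φ(−δ − 2.241) = Φ(-0.801) + Φ(-3.681) = 0.2114 + 0.0001 = 0.2116.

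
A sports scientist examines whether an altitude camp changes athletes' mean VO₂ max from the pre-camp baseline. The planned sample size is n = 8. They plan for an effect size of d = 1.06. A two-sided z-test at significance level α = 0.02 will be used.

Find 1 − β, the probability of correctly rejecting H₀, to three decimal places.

Power ≈ 0.749

Noncentrality parameter: λ = d·√n = 1.06 × √8 = 2.9981
Two-sided α = 0.02 → critical value z_{0.01} = 2.326.
Power = Φ(λ − 2.326) + Φ(−λ − 2.326) = Φ(0.672) + Φ(-5.324) = 0.7491 + 0.0000 = 0.7491.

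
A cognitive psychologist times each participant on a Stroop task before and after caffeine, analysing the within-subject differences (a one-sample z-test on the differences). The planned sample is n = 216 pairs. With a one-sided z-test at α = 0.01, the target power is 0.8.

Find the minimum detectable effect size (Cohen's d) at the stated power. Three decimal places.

d ≈ 0.216

Need Φ(δ − 2.326) = 0.8, so δ = 2.326 + 0.842 = 3.168.
δ = d·√n ⇒ d = δ/√n = 3.168/√216 = 0.2156.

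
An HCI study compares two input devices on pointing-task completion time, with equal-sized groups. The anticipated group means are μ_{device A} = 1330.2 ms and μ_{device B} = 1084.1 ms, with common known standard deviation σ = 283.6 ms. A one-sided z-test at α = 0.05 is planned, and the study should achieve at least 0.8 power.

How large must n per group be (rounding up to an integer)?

n = 17 per group

Standardized effect: d = |μ_{device A} − μ_{device B}| / σ = |1330.2 − 1084.1| / 283.6 = 0.8678
Set Φ(δ − 1.645) = 0.8; then δ − 1.645 = Φ⁻¹(0.8) = 0.842, giving δ = 2.486.
δ = d·√(n/2) ⇒ n = 2(δ/d)² = 2 × (2.486 / 0.8678)² = 16.42.
Round up to the next whole unit.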